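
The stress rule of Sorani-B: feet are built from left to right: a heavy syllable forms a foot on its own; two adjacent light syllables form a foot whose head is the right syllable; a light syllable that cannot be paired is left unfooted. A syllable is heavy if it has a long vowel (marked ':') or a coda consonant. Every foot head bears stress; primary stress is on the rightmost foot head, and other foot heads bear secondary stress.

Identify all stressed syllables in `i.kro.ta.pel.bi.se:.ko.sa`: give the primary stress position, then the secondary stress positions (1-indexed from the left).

primary 8, secondary 2, 4, 6

Weights: 1 i L, 2 kro L, 3 ta L, 4 pel H, 5 bi L, 6 se: H, 7 ko L, 8 sa L.
Parse left to right (heavy = foot alone; LL = one foot; stranded L unfooted): (i.ˈkro) ta (ˈpel) bi (ˈse:) (ko.ˈsa).
Foot heads: 2, 4, 6, 8.
Primary stress on the rightmost head = syllable 8.
Secondary stress on 2, 4, 6: i.ˌkro.ta.ˌpel.bi.ˌse:.ko.ˈsa.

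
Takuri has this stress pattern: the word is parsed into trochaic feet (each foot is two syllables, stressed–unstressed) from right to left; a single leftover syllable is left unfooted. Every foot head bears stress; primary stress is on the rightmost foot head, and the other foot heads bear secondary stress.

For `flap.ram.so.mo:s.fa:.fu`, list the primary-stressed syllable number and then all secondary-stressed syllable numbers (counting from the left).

primary 5, secondary 1, 3

Parse right to left into trochaic (ˈσσ) feet: (ˈflap.ram) (ˈso.mo:s) (ˈfa:.fu).
Foot heads (stressed positions): 1, 3, 5.
End Rule Rightmost: primary stress on the rightmost head = syllable 5.
Secondary stress on 1, 3: ˌflap.ram.ˌso.mo:s.ˈfa:.fu.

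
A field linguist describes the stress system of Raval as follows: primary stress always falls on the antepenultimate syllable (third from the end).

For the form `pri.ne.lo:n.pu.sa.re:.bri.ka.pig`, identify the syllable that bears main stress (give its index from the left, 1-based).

7

The word has 9 syllables; the antepenultimate syllable (third from the end) is syllable 7 (bri).
Primary stress: syllable 7 → pri.ne.lo:n.pu.sa.re:.ˈbri.ka.pig.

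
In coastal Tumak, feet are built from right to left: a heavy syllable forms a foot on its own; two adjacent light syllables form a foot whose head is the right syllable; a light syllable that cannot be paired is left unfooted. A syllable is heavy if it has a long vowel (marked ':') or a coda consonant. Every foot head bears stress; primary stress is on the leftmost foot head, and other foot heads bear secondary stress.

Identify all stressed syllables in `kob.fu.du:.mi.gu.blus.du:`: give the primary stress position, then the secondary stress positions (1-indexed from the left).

primary 1, secondary 3, 5, 6, 7

Weights: 1 kob H, 2 fu L, 3 du: H, 4 mi L, 5 gu L, 6 blus H, 7 du: H.
Parse right to left (heavy = foot alone; LL = one foot; stranded L unfooted): (ˈkob) fu (ˈdu:) (mi.ˈgu) (ˈblus) (ˈdu:).
Foot heads: 1, 3, 5, 6, 7.
Primary stress on the leftmost head = syllable 1.
Secondary stress on 3, 5, 6, 7: ˈkob.fu.ˌdu:.mi.ˌgu.ˌblus.ˌdu:.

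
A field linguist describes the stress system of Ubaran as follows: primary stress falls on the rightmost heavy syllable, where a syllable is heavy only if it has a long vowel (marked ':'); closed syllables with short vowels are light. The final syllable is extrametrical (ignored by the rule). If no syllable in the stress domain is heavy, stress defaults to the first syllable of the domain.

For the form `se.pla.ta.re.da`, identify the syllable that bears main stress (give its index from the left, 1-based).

1

The final syllable (5, da) is extrametrical; the stress domain is syllables 1–4.
Weights: 1 se L, 2 pla L, 3 ta L, 4 re L.
No heavy syllable in the domain; default to the first syllable of the domain = syllable 1.
Primary stress: syllable 1 → ˈse.pla.ta.re.da.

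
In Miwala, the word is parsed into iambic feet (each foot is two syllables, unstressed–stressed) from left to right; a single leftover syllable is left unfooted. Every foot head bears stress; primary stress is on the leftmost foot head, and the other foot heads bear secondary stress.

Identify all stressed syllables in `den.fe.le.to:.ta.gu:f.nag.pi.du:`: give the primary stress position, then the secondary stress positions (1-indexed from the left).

primary 2, secondary 4, 6, 8

Parse left to right into iambic (σˈσ) feet: (den.ˈfe) (le.ˈto:) (ta.ˈgu:f) (nag.ˈpi) du:. Syllable 9 is left unfooted.
Foot heads (stressed positions): 2, 4, 6, 8.
End Rule Leftmost: primary stress on the leftmost head = syllable 2.
Secondary stress on 4, 6, 8: den.ˈfe.le.ˌto:.ta.ˌgu:f.nag.ˌpi.du:.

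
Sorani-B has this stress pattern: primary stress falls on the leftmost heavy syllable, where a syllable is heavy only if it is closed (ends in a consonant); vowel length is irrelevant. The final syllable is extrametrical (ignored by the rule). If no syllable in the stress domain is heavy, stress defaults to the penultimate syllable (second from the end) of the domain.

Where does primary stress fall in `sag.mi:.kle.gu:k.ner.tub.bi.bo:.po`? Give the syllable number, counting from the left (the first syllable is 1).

The final syllable (9, po) is extrametrical; the stress domain is syllables 1–8.
Weights: 1 sag H, 2 mi: L, 3 kle L, 4 gu:k H, 5 ner H, 6 tub H, 7 bi L, 8 bo: L.
Heavy syllables in the domain: 1, 4, 5, 6. The leftmost is syllable 1 (sag).
Primary stress: syllable 1 → ˈsag.mi:.kle.gu:k.ner.tub.bi.bo:.po.

1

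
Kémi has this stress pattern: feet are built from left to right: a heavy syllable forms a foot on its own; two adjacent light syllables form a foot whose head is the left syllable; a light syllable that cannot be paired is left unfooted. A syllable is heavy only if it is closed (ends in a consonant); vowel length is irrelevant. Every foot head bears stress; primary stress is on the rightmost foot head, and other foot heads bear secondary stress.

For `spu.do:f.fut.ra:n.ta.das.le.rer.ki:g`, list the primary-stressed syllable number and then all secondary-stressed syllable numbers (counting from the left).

Weights: 1 spu L, 2 do:f H, 3 fut H, 4 ra:n H, 5 ta L, 6 das H, 7 le L, 8 rer H, 9 ki:g H.
Parse left to right (heavy = foot alone; LL = one foot; stranded L unfooted): spu (ˈdo:f) (ˈfut) (ˈra:n) ta (ˈdas) le (ˈrer) (ˈki:g).
Foot heads: 2, 3, 4, 6, 8, 9.
Primary stress on the rightmost head = syllable 9.
Secondary stress on 2, 3, 4, 6, 8: spu.ˌdo:f.ˌfut.ˌra:n.ta.ˌdas.le.ˌrer.ˈki:g.

primary 9, secondary 2, 3, 4, 6, 8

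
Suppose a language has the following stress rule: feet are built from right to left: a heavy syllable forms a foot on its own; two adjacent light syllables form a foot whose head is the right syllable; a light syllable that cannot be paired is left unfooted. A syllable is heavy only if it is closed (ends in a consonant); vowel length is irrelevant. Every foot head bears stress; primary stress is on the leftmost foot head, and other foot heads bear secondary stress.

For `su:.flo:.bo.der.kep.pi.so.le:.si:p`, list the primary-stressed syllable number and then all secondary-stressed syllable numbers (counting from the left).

primary 3, secondary 4, 5, 8, 9

Weights: 1 su: L, 2 flo: L, 3 bo L, 4 der H, 5 kep H, 6 pi L, 7 so L, 8 le: L, 9 si:p H.
Parse right to left (heavy = foot alone; LL = one foot; stranded L unfooted): su: (flo:.ˈbo) (ˈder) (ˈkep) pi (so.ˈle:) (ˈsi:p).
Foot heads: 3, 4, 5, 8, 9.
Primary stress on the leftmost head = syllable 3.
Secondary stress on 4, 5, 8, 9: su:.flo:.ˈbo.ˌder.ˌkep.pi.so.ˌle:.ˌsi:p.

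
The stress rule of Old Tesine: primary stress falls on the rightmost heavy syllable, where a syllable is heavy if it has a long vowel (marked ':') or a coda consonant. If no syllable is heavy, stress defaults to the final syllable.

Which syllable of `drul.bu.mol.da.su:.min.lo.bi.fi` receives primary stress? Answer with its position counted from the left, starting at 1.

6

Weights: 1 drul H, 2 bu L, 3 mol H, 4 da L, 5 su: H, 6 min H, 7 lo L, 8 bi L, 9 fi L.
Heavy syllables in the domain: 1, 3, 5, 6. The rightmost is syllable 6 (min).
Primary stress: syllable 6 → drul.bu.mol.da.su:.ˈmin.lo.bi.fi.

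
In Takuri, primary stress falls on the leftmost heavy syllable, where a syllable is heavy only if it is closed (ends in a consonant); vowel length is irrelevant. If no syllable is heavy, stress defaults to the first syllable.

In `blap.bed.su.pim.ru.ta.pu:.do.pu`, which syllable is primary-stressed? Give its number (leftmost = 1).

1

Weights: 1 blap H, 2 bed H, 3 su L, 4 pim H, 5 ru L, 6 ta L, 7 pu: L, 8 do L, 9 pu L.
Heavy syllables in the domain: 1, 2, 4. The leftmost is syllable 1 (blap).
Primary stress: syllable 1 → ˈblap.bed.su.pim.ru.ta.pu:.do.pu.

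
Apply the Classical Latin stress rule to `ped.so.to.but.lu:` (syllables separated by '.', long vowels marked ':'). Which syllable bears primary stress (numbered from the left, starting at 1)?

4

Classical Latin: stress the penult if heavy (long vowel or closed), else the antepenult.
Weights: 3 to L, 4 but H, 5 lu: H.
The penult (syllable 4, but) is heavy, so it takes stress.
Stress on syllable 4: ped.so.to.ˈbut.lu:.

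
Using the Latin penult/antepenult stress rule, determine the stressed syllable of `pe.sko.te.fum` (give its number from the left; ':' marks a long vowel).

Classical Latin: stress the penult if heavy (long vowel or closed), else the antepenult.
Weights: 2 sko L, 3 te L, 4 fum H.
The penult (syllable 3, te) is light, so stress falls on the antepenult (syllable 2, sko).
Stress on syllable 2: pe.ˈsko.te.fum.

2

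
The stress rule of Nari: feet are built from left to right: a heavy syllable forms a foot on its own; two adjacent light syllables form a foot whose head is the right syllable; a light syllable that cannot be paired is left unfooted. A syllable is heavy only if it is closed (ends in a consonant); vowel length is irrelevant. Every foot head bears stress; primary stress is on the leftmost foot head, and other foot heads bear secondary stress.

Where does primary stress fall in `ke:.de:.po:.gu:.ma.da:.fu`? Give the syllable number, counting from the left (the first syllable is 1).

Weights: 1 ke: L, 2 de: L, 3 po: L, 4 gu: L, 5 ma L, 6 da: L, 7 fu L.
Parse left to right (heavy = foot alone; LL = one foot; stranded L unfooted): (ke:.ˈde:) (po:.ˈgu:) (ma.ˈda:) fu.
Foot heads: 2, 4, 6.
Primary stress on the leftmost head = syllable 2.
Primary stress: syllable 2 → ke:.ˈde:.po:.gu:.ma.da:.fu.

2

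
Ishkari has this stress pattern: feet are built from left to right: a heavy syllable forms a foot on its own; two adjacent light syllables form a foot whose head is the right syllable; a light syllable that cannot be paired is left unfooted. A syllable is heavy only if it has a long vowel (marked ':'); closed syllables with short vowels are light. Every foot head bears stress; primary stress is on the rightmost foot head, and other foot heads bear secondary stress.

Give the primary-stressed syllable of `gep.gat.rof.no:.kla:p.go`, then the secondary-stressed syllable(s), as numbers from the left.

Weights: 1 gep L, 2 gat L, 3 rof L, 4 no: H, 5 kla:p H, 6 go L.
Parse left to right (heavy = foot alone; LL = one foot; stranded L unfooted): (gep.ˈgat) rof (ˈno:) (ˈkla:p) go.
Foot heads: 2, 4, 5.
Primary stress on the rightmost head = syllable 5.
Secondary stress on 2, 4: gep.ˌgat.rof.ˌno:.ˈkla:p.go.

primary 5, secondary 2, 4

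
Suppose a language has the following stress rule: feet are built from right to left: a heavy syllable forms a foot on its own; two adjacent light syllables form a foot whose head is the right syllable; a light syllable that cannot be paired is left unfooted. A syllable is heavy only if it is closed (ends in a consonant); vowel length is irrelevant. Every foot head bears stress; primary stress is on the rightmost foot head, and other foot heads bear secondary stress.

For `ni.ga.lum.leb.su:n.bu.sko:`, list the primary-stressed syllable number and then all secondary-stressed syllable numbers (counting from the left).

Weights: 1 ni L, 2 ga L, 3 lum H, 4 leb H, 5 su:n H, 6 bu L, 7 sko: L.
Parse right to left (heavy = foot alone; LL = one foot; stranded L unfooted): (ni.ˈga) (ˈlum) (ˈleb) (ˈsu:n) (bu.ˈsko:).
Foot heads: 2, 3, 4, 5, 7.
Primary stress on the rightmost head = syllable 7.
Secondary stress on 2, 3, 4, 5: ni.ˌga.ˌlum.ˌleb.ˌsu:n.bu.ˈsko:.

primary 7, secondary 2, 3, 4, 5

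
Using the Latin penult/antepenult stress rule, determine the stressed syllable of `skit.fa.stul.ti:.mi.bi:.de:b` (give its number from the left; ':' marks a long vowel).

Classical Latin: stress the penult if heavy (long vowel or closed), else the antepenult.
Weights: 5 mi L, 6 bi: H, 7 de:b H.
The penult (syllable 6, bi:) is heavy, so it takes stress.
Stress on syllable 6: skit.fa.stul.ti:.mi.ˈbi:.de:b.

6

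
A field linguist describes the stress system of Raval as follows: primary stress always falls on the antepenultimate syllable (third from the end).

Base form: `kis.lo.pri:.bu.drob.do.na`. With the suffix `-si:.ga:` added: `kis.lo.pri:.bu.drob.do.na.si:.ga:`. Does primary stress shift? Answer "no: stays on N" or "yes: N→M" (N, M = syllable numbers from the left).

yes: 5→7

Base `kis.lo.pri:.bu.drob.do.na` (7 syllables):
  The word has 7 syllables; the antepenultimate syllable (third from the end) is syllable 5 (drob).
  → primary stress on syllable 5.
Suffixed `kis.lo.pri:.bu.drob.do.na.si:.ga:` (9 syllables):
  The word has 9 syllables; the antepenultimate syllable (third from the end) is syllable 7 (na).
  → primary stress on syllable 7.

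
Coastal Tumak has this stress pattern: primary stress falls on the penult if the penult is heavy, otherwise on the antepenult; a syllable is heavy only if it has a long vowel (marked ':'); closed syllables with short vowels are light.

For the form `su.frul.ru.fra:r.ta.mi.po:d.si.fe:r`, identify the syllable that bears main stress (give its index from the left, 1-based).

Weights: 7 po:d H, 8 si L, 9 fe:r H.
The penult (syllable 8, si) is light, so stress falls on the antepenult (syllable 7, po:d).
Primary stress: syllable 7 → su.frul.ru.fra:r.ta.mi.ˈpo:d.si.fe:r.

7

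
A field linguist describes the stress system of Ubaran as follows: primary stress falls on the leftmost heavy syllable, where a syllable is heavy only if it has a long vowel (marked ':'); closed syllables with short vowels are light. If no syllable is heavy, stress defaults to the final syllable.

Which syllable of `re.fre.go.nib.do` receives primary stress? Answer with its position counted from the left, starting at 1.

5

Weights: 1 re L, 2 fre L, 3 go L, 4 nib L, 5 do L.
No heavy syllable in the domain; default to the final syllable = syllable 5.
Primary stress: syllable 5 → re.fre.go.nib.ˈdo.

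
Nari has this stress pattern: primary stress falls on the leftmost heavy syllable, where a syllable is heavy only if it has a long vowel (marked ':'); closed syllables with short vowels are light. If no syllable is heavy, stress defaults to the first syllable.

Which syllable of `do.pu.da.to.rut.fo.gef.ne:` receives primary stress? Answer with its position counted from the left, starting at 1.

Weights: 1 do L, 2 pu L, 3 da L, 4 to L, 5 rut L, 6 fo L, 7 gef L, 8 ne: H.
Heavy syllables in the domain: 8. The leftmost is syllable 8 (ne:).
Primary stress: syllable 8 → do.pu.da.to.rut.fo.gef.ˈne:.

8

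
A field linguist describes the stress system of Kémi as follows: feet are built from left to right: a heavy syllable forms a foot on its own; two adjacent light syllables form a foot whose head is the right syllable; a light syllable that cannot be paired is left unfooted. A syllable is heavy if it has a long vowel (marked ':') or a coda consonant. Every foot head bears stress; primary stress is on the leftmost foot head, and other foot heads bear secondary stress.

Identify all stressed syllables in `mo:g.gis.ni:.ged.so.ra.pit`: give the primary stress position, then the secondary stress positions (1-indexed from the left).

Weights: 1 mo:g H, 2 gis H, 3 ni: H, 4 ged H, 5 so L, 6 ra L, 7 pit H.
Parse left to right (heavy = foot alone; LL = one foot; stranded L unfooted): (ˈmo:g) (ˈgis) (ˈni:) (ˈged) (so.ˈra) (ˈpit).
Foot heads: 1, 2, 3, 4, 6, 7.
Primary stress on the leftmost head = syllable 1.
Secondary stress on 2, 3, 4, 6, 7: ˈmo:g.ˌgis.ˌni:.ˌged.so.ˌra.ˌpit.

primary 1, secondary 2, 3, 4, 6, 7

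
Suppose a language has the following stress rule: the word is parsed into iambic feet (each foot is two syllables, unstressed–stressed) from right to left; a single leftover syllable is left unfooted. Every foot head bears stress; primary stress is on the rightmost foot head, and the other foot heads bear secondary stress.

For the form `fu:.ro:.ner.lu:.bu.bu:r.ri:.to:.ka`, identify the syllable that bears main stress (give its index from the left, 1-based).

9

Parse right to left into iambic (σˈσ) feet: fu: (ro:.ˈner) (lu:.ˈbu) (bu:r.ˈri:) (to:.ˈka). Syllable 1 is left unfooted.
Foot heads (stressed positions): 3, 5, 7, 9.
End Rule Rightmost: primary stress on the rightmost head = syllable 9.
Primary stress: syllable 9 → fu:.ro:.ner.lu:.bu.bu:r.ri:.to:.ˈka.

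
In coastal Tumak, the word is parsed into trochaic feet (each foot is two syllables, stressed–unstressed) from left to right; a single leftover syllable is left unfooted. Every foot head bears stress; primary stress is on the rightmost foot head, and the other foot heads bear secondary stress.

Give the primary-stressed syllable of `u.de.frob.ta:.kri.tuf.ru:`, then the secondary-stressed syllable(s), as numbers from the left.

primary 5, secondary 1, 3

Parse left to right into trochaic (ˈσσ) feet: (ˈu.de) (ˈfrob.ta:) (ˈkri.tuf) ru:. Syllable 7 is left unfooted.
Foot heads (stressed positions): 1, 3, 5.
End Rule Rightmost: primary stress on the rightmost head = syllable 5.
Secondary stress on 1, 3: ˌu.de.ˌfrob.ta:.ˈkri.tuf.ru:.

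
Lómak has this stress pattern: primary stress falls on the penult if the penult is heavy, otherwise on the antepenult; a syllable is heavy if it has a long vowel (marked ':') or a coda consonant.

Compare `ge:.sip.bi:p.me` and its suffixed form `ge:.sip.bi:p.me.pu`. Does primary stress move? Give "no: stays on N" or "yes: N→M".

Base `ge:.sip.bi:p.me` (4 syllables):
  Weights: 2 sip H, 3 bi:p H, 4 me L.
  The penult (syllable 3, bi:p) is heavy, so it takes stress.
  → primary stress on syllable 3.
Suffixed `ge:.sip.bi:p.me.pu` (5 syllables):
  Weights: 3 bi:p H, 4 me L, 5 pu L.
  The penult (syllable 4, me) is light, so stress falls on the antepenult (syllable 3, bi:p).
  → primary stress on syllable 3.

no: stays on 3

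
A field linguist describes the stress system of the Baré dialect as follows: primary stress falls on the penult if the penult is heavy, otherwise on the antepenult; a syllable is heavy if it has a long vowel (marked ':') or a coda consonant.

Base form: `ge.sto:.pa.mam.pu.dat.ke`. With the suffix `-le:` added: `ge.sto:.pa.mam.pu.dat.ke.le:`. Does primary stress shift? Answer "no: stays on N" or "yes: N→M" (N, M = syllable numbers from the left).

no: stays on 6

Base `ge.sto:.pa.mam.pu.dat.ke` (7 syllables):
  Weights: 5 pu L, 6 dat H, 7 ke L.
  The penult (syllable 6, dat) is heavy, so it takes stress.
  → primary stress on syllable 6.
Suffixed `ge.sto:.pa.mam.pu.dat.ke.le:` (8 syllables):
  Weights: 6 dat H, 7 ke L, 8 le: H.
  The penult (syllable 7, ke) is light, so stress falls on the antepenult (syllable 6, dat).
  → primary stress on syllable 6.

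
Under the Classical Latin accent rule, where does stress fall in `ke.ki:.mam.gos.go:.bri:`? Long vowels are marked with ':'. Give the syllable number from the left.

Classical Latin: stress the penult if heavy (long vowel or closed), else the antepenult.
Weights: 4 gos H, 5 go: H, 6 bri: H.
The penult (syllable 5, go:) is heavy, so it takes stress.
Stress on syllable 5: ke.ki:.mam.gos.ˈgo:.bri:.

5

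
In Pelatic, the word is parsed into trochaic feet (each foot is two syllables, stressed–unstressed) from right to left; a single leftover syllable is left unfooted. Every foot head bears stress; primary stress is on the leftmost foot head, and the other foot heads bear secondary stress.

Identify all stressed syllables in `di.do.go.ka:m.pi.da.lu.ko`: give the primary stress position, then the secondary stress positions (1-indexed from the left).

primary 1, secondary 3, 5, 7

Parse right to left into trochaic (ˈσσ) feet: (ˈdi.do) (ˈgo.ka:m) (ˈpi.da) (ˈlu.ko).
Foot heads (stressed positions): 1, 3, 5, 7.
End Rule Leftmost: primary stress on the leftmost head = syllable 1.
Secondary stress on 3, 5, 7: ˈdi.do.ˌgo.ka:m.ˌpi.da.ˌlu.ko.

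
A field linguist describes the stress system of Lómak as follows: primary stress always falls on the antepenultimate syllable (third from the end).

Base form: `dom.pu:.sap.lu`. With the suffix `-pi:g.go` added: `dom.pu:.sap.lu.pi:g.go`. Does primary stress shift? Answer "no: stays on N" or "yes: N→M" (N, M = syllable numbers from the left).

yes: 2→4

Base `dom.pu:.sap.lu` (4 syllables):
  The word has 4 syllables; the antepenultimate syllable (third from the end) is syllable 2 (pu:).
  → primary stress on syllable 2.
Suffixed `dom.pu:.sap.lu.pi:g.go` (6 syllables):
  The word has 6 syllables; the antepenultimate syllable (third from the end) is syllable 4 (lu).
  → primary stress on syllable 4.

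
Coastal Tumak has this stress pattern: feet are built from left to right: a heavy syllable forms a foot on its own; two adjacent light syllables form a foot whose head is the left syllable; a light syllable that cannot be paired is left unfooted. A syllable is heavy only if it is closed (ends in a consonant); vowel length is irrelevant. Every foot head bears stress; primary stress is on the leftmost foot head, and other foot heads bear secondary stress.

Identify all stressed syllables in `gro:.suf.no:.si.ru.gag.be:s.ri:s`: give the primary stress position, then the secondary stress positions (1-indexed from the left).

primary 2, secondary 3, 6, 7, 8

Weights: 1 gro: L, 2 suf H, 3 no: L, 4 si L, 5 ru L, 6 gag H, 7 be:s H, 8 ri:s H.
Parse left to right (heavy = foot alone; LL = one foot; stranded L unfooted): gro: (ˈsuf) (ˈno:.si) ru (ˈgag) (ˈbe:s) (ˈri:s).
Foot heads: 2, 3, 6, 7, 8.
Primary stress on the leftmost head = syllable 2.
Secondary stress on 3, 6, 7, 8: gro:.ˈsuf.ˌno:.si.ru.ˌgag.ˌbe:s.ˌri:s.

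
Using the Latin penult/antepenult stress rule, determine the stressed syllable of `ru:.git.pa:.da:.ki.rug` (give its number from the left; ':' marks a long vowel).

4

Classical Latin: stress the penult if heavy (long vowel or closed), else the antepenult.
Weights: 4 da: H, 5 ki L, 6 rug H.
The penult (syllable 5, ki) is light, so stress falls on the antepenult (syllable 4, da:).
Stress on syllable 4: ru:.git.pa:.ˈda:.ki.rug.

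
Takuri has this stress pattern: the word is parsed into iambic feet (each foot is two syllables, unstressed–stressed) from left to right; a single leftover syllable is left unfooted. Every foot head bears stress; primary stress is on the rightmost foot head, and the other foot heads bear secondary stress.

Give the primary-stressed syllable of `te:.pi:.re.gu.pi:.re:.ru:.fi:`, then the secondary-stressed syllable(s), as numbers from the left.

primary 8, secondary 2, 4, 6

Parse left to right into iambic (σˈσ) feet: (te:.ˈpi:) (re.ˈgu) (pi:.ˈre:) (ru:.ˈfi:).
Foot heads (stressed positions): 2, 4, 6, 8.
End Rule Rightmost: primary stress on the rightmost head = syllable 8.
Secondary stress on 2, 4, 6: te:.ˌpi:.re.ˌgu.pi:.ˌre:.ru:.ˈfi:.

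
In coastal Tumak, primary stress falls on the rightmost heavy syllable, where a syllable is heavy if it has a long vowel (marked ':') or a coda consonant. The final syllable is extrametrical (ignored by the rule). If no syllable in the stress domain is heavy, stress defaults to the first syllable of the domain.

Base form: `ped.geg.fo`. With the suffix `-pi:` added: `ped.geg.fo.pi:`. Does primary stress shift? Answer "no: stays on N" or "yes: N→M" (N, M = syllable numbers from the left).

Base `ped.geg.fo` (3 syllables):
  The final syllable (3, fo) is extrametrical; the stress domain is syllables 1–2.
  Weights: 1 ped H, 2 geg H.
  Heavy syllables in the domain: 1, 2. The rightmost is syllable 2 (geg).
  → primary stress on syllable 2.
Suffixed `ped.geg.fo.pi:` (4 syllables):
  The final syllable (4, pi:) is extrametrical; the stress domain is syllables 1–3.
  Weights: 1 ped H, 2 geg H, 3 fo L.
  Heavy syllables in the domain: 1, 2. The rightmost is syllable 2 (geg).
  → primary stress on syllable 2.

no: stays on 2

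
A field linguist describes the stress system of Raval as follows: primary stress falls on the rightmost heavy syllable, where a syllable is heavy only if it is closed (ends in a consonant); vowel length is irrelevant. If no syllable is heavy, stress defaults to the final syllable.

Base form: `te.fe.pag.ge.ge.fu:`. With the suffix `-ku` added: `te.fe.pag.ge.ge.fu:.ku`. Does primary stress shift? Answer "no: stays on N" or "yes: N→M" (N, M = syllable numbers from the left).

Base `te.fe.pag.ge.ge.fu:` (6 syllables):
  Weights: 1 te L, 2 fe L, 3 pag H, 4 ge L, 5 ge L, 6 fu: L.
  Heavy syllables in the domain: 3. The rightmost is syllable 3 (pag).
  → primary stress on syllable 3.
Suffixed `te.fe.pag.ge.ge.fu:.ku` (7 syllables):
  Weights: 1 te L, 2 fe L, 3 pag H, 4 ge L, 5 ge L, 6 fu: L, 7 ku L.
  Heavy syllables in the domain: 3. The rightmost is syllable 3 (pag).
  → primary stress on syllable 3.

no: stays on 3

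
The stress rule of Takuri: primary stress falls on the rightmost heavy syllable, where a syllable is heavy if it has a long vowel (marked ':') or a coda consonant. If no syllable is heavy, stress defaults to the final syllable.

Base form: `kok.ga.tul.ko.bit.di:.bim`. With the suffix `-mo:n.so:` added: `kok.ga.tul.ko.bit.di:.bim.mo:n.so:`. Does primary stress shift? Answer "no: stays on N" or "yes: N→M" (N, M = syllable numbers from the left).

yes: 7→9

Base `kok.ga.tul.ko.bit.di:.bim` (7 syllables):
  Weights: 1 kok H, 2 ga L, 3 tul H, 4 ko L, 5 bit H, 6 di: H, 7 bim H.
  Heavy syllables in the domain: 1, 3, 5, 6, 7. The rightmost is syllable 7 (bim).
  → primary stress on syllable 7.
Suffixed `kok.ga.tul.ko.bit.di:.bim.mo:n.so:` (9 syllables):
  Weights: 1 kok H, 2 ga L, 3 tul H, 4 ko L, 5 bit H, 6 di: H, 7 bim H, 8 mo:n H, 9 so: H.
  Heavy syllables in the domain: 1, 3, 5, 6, 7, 8, 9. The rightmost is syllable 9 (so:).
  → primary stress on syllable 9.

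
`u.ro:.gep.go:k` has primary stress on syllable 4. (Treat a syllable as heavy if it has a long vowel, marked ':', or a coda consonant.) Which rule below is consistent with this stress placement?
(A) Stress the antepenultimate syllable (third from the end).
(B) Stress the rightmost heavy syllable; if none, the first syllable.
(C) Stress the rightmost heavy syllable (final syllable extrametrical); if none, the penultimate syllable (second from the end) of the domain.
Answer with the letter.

Rule A → syllable 2 (observed: 4).
Rule B → syllable 4 ✓.
Rule C → syllable 3 (observed: 4).

B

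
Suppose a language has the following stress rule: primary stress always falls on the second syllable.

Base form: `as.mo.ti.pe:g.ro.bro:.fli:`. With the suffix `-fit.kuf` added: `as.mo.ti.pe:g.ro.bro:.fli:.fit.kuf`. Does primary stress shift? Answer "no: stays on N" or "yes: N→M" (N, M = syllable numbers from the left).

Base `as.mo.ti.pe:g.ro.bro:.fli:` (7 syllables):
  The word has 7 syllables; the second syllable is syllable 2 (mo).
  → primary stress on syllable 2.
Suffixed `as.mo.ti.pe:g.ro.bro:.fli:.fit.kuf` (9 syllables):
  The word has 9 syllables; the second syllable is syllable 2 (mo).
  → primary stress on syllable 2.

no: stays on 2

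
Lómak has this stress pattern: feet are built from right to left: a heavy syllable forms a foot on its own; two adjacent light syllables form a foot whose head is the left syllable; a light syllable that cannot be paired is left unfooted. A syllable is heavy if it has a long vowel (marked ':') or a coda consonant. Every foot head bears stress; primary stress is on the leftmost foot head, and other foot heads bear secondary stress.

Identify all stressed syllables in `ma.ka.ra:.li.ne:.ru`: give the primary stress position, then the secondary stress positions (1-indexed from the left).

Weights: 1 ma L, 2 ka L, 3 ra: H, 4 li L, 5 ne: H, 6 ru L.
Parse right to left (heavy = foot alone; LL = one foot; stranded L unfooted): (ˈma.ka) (ˈra:) li (ˈne:) ru.
Foot heads: 1, 3, 5.
Primary stress on the leftmost head = syllable 1.
Secondary stress on 3, 5: ˈma.ka.ˌra:.li.ˌne:.ru.

primary 1, secondary 3, 5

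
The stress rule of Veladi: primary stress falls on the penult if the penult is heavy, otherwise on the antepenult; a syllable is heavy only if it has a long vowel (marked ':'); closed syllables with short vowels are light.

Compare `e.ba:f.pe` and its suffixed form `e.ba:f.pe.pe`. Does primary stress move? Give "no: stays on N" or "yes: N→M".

no: stays on 2

Base `e.ba:f.pe` (3 syllables):
  Weights: 1 e L, 2 ba:f H, 3 pe L.
  The penult (syllable 2, ba:f) is heavy, so it takes stress.
  → primary stress on syllable 2.
Suffixed `e.ba:f.pe.pe` (4 syllables):
  Weights: 2 ba:f H, 3 pe L, 4 pe L.
  The penult (syllable 3, pe) is light, so stress falls on the antepenult (syllable 2, ba:f).
  → primary stress on syllable 2.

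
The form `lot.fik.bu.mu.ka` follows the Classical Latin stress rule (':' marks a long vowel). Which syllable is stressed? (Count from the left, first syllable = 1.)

Classical Latin: stress the penult if heavy (long vowel or closed), else the antepenult.
Weights: 3 bu L, 4 mu L, 5 ka L.
The penult (syllable 4, mu) is light, so stress falls on the antepenult (syllable 3, bu).
Stress on syllable 3: lot.fik.ˈbu.mu.ka.

3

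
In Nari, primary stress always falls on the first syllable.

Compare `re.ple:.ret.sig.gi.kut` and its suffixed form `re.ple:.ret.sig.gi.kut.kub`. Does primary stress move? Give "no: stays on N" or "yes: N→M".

Base `re.ple:.ret.sig.gi.kut` (6 syllables):
  The word has 6 syllables; the first syllable is syllable 1 (re).
  → primary stress on syllable 1.
Suffixed `re.ple:.ret.sig.gi.kut.kub` (7 syllables):
  The word has 7 syllables; the first syllable is syllable 1 (re).
  → primary stress on syllable 1.

no: stays on 1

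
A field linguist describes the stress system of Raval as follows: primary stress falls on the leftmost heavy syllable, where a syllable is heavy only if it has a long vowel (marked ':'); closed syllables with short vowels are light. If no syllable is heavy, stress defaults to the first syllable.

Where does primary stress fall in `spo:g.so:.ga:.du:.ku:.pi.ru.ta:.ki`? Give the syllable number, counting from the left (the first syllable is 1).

Weights: 1 spo:g H, 2 so: H, 3 ga: H, 4 du: H, 5 ku: H, 6 pi L, 7 ru L, 8 ta: H, 9 ki L.
Heavy syllables in the domain: 1, 2, 3, 4, 5, 8. The leftmost is syllable 1 (spo:g).
Primary stress: syllable 1 → ˈspo:g.so:.ga:.du:.ku:.pi.ru.ta:.ki.

1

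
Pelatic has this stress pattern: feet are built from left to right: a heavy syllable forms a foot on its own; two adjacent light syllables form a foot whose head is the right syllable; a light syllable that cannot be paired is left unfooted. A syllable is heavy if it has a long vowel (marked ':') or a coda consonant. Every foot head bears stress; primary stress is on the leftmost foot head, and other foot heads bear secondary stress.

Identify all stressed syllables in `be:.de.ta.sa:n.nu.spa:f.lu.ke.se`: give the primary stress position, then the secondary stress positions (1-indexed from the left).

Weights: 1 be: H, 2 de L, 3 ta L, 4 sa:n H, 5 nu L, 6 spa:f H, 7 lu L, 8 ke L, 9 se L.
Parse left to right (heavy = foot alone; LL = one foot; stranded L unfooted): (ˈbe:) (de.ˈta) (ˈsa:n) nu (ˈspa:f) (lu.ˈke) se.
Foot heads: 1, 3, 4, 6, 8.
Primary stress on the leftmost head = syllable 1.
Secondary stress on 3, 4, 6, 8: ˈbe:.de.ˌta.ˌsa:n.nu.ˌspa:f.lu.ˌke.se.

primary 1, secondary 3, 4, 6, 8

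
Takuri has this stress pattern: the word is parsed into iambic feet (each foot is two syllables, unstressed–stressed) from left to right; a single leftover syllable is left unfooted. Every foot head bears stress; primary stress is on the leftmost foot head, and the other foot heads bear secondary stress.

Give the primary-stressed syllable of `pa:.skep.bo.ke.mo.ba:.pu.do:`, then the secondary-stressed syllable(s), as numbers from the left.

primary 2, secondary 4, 6, 8

Parse left to right into iambic (σˈσ) feet: (pa:.ˈskep) (bo.ˈke) (mo.ˈba:) (pu.ˈdo:).
Foot heads (stressed positions): 2, 4, 6, 8.
End Rule Leftmost: primary stress on the leftmost head = syllable 2.
Secondary stress on 4, 6, 8: pa:.ˈskep.bo.ˌke.mo.ˌba:.pu.ˌdo:.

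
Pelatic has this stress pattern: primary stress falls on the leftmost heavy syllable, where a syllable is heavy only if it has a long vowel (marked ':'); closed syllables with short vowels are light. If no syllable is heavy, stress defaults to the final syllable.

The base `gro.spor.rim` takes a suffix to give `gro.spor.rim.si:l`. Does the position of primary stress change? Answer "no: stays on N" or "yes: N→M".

Base `gro.spor.rim` (3 syllables):
  Weights: 1 gro L, 2 spor L, 3 rim L.
  No heavy syllable in the domain; default to the final syllable = syllable 3.
  → primary stress on syllable 3.
Suffixed `gro.spor.rim.si:l` (4 syllables):
  Weights: 1 gro L, 2 spor L, 3 rim L, 4 si:l H.
  Heavy syllables in the domain: 4. The leftmost is syllable 4 (si:l).
  → primary stress on syllable 4.

yes: 3→4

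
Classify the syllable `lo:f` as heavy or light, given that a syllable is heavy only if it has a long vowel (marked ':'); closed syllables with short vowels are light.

heavy

`lo:f`: long vowel, closed (coda /f/). Long vowel → heavy.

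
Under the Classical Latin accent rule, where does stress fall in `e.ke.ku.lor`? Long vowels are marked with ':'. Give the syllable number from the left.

2

Classical Latin: stress the penult if heavy (long vowel or closed), else the antepenult.
Weights: 2 ke L, 3 ku L, 4 lor H.
The penult (syllable 3, ku) is light, so stress falls on the antepenult (syllable 2, ke).
Stress on syllable 2: e.ˈke.ku.lor.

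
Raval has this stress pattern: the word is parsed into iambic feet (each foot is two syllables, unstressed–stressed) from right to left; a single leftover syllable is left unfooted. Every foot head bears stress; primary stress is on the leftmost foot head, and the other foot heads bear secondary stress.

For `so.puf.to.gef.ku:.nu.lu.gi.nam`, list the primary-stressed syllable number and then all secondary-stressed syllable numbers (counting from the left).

Parse right to left into iambic (σˈσ) feet: so (puf.ˈto) (gef.ˈku:) (nu.ˈlu) (gi.ˈnam). Syllable 1 is left unfooted.
Foot heads (stressed positions): 3, 5, 7, 9.
End Rule Leftmost: primary stress on the leftmost head = syllable 3.
Secondary stress on 5, 7, 9: so.puf.ˈto.gef.ˌku:.nu.ˌlu.gi.ˌnam.

primary 3, secondary 5, 7, 9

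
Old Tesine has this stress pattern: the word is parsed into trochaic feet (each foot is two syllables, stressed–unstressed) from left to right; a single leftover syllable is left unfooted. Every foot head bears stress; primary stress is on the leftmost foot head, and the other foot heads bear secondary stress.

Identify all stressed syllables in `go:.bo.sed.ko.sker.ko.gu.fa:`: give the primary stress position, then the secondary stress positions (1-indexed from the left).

Parse left to right into trochaic (ˈσσ) feet: (ˈgo:.bo) (ˈsed.ko) (ˈsker.ko) (ˈgu.fa:).
Foot heads (stressed positions): 1, 3, 5, 7.
End Rule Leftmost: primary stress on the leftmost head = syllable 1.
Secondary stress on 3, 5, 7: ˈgo:.bo.ˌsed.ko.ˌsker.ko.ˌgu.fa:.

primary 1, secondary 3, 5, 7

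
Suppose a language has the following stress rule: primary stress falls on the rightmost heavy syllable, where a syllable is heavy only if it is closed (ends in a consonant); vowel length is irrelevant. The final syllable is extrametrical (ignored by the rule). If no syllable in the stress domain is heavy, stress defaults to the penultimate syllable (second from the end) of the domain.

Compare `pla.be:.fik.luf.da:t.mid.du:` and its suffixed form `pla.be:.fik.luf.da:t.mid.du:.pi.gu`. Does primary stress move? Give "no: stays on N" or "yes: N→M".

no: stays on 6

Base `pla.be:.fik.luf.da:t.mid.du:` (7 syllables):
  The final syllable (7, du:) is extrametrical; the stress domain is syllables 1–6.
  Weights: 1 pla L, 2 be: L, 3 fik H, 4 luf H, 5 da:t H, 6 mid H.
  Heavy syllables in the domain: 3, 4, 5, 6. The rightmost is syllable 6 (mid).
  → primary stress on syllable 6.
Suffixed `pla.be:.fik.luf.da:t.mid.du:.pi.gu` (9 syllables):
  The final syllable (9, gu) is extrametrical; the stress domain is syllables 1–8.
  Weights: 1 pla L, 2 be: L, 3 fik H, 4 luf H, 5 da:t H, 6 mid H, 7 du: L, 8 pi L.
  Heavy syllables in the domain: 3, 4, 5, 6. The rightmost is syllable 6 (mid).
  → primary stress on syllable 6.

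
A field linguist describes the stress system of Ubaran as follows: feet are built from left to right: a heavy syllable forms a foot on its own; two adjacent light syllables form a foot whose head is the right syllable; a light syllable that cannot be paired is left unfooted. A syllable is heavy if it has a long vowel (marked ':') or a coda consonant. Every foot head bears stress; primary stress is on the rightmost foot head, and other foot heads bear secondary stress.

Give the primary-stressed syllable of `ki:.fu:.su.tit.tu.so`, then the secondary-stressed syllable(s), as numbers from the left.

Weights: 1 ki: H, 2 fu: H, 3 su L, 4 tit H, 5 tu L, 6 so L.
Parse left to right (heavy = foot alone; LL = one foot; stranded L unfooted): (ˈki:) (ˈfu:) su (ˈtit) (tu.ˈso).
Foot heads: 1, 2, 4, 6.
Primary stress on the rightmost head = syllable 6.
Secondary stress on 1, 2, 4: ˌki:.ˌfu:.su.ˌtit.tu.ˈso.

primary 6, secondary 1, 2, 4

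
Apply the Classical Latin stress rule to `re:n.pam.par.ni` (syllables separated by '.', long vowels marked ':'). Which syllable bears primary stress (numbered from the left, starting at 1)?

Classical Latin: stress the penult if heavy (long vowel or closed), else the antepenult.
Weights: 2 pam H, 3 par H, 4 ni L.
The penult (syllable 3, par) is heavy, so it takes stress.
Stress on syllable 3: re:n.pam.ˈpar.ni.

3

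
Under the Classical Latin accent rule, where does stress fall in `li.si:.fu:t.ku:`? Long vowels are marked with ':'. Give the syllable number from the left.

Classical Latin: stress the penult if heavy (long vowel or closed), else the antepenult.
Weights: 2 si: H, 3 fu:t H, 4 ku: H.
The penult (syllable 3, fu:t) is heavy, so it takes stress.
Stress on syllable 3: li.si:.ˈfu:t.ku:.

3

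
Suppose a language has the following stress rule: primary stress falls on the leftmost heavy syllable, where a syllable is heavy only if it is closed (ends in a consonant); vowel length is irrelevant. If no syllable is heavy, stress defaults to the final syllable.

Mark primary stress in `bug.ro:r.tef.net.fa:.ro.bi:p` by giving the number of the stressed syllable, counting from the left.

1

Weights: 1 bug H, 2 ro:r H, 3 tef H, 4 net H, 5 fa: L, 6 ro L, 7 bi:p H.
Heavy syllables in the domain: 1, 2, 3, 4, 7. The leftmost is syllable 1 (bug).
Primary stress: syllable 1 → ˈbug.ro:r.tef.net.fa:.ro.bi:p.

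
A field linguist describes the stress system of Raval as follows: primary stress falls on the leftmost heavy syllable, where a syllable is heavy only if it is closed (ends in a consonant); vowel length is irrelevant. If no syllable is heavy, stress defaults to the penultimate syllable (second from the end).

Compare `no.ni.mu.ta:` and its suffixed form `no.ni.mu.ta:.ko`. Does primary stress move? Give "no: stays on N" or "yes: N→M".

yes: 3→4

Base `no.ni.mu.ta:` (4 syllables):
  Weights: 1 no L, 2 ni L, 3 mu L, 4 ta: L.
  No heavy syllable in the domain; default to the penultimate syllable (second from the end) = syllable 3.
  → primary stress on syllable 3.
Suffixed `no.ni.mu.ta:.ko` (5 syllables):
  Weights: 1 no L, 2 ni L, 3 mu L, 4 ta: L, 5 ko L.
  No heavy syllable in the domain; default to the penultimate syllable (second from the end) = syllable 4.
  → primary stress on syllable 4.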